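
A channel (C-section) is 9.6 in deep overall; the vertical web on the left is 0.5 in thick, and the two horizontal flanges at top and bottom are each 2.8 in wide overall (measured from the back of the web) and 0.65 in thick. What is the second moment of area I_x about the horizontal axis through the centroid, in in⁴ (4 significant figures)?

I_x ≈ 96.85 in⁴

Treat the section as a set of non-overlapping primitives; coordinates are from the bounding-box lower-left.
Web: 0.5 × 9.6, A = 4.8 in², y = 4.8 in, Ī = 36.864 in⁴.
Top flange (beyond web): 2.3 × 0.65, A = 1.495 in², y = 9.275 in, Ī = 0.0526365 in⁴.
Bottom flange (beyond web): 2.3 × 0.65, A = 1.495 in², y = 0.325 in, Ī = 0.0526365 in⁴.
By symmetry the centroid is at mid-height, ȳ = 4.8 in.
Transfer each piece to the horizontal axis through the centroid using Ī + A·d² with d = y − 4.8:
  web: d = 0 in → contributes +36.864 in⁴
  top flange (beyond web): d = 4.475 in → contributes +29.9909 in⁴
  bottom flange (beyond web): d = -4.475 in → contributes +29.9909 in⁴
Total I = 96.8459 in⁴.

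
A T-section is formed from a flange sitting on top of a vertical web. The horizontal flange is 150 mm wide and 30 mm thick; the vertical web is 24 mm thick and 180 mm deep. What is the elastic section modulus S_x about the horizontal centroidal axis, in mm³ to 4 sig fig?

S_x ≈ 2.528 × 10⁵ mm³

Treat the section as a set of non-overlapping primitives; coordinates are from the bounding-box lower-left.
Flange: 150 × 30, A = 4 500 mm², y = 195 mm, Ī = 337 500 mm⁴.
Web: 24 × 180, A = 4 320 mm², y = 90 mm, Ī = 11 664 000 mm⁴.
Centroid: ȳ = ΣA·y / ΣA = 143.571 mm.
Transfer each piece to the horizontal centroidal axis using Ī + A·d² with d = y − 143.571:
  flange: d = 51.4286 mm → contributes +12 239 541 mm⁴
  web: d = -53.5714 mm → contributes +24 061 959 mm⁴
Total I = 36 301 500 mm⁴.
Extreme fibre distance c = 143.571 mm; S = I/c = 252 846 mm³.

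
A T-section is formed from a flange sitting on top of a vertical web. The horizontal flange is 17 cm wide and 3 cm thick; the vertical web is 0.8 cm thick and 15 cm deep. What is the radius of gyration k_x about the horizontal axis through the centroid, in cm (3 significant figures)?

k_x ≈ 4.08 cm

Decompose the section into non-overlapping parts with the origin at the bottom-left of its bounding rectangle.
Flange: 17 × 3, A = 51 cm², y = 16.5 cm, Ī = 38.25 cm⁴.
Web: 0.8 × 15, A = 12 cm², y = 7.5 cm, Ī = 225 cm⁴.
Centroid: ȳ = ΣA·y / ΣA = 14.786 cm.
Transfer each piece to the horizontal axis through the centroid using Ī + A·d² with d = y − 14.786:
  flange: d = 1.7143 cm → contributes +188.13 cm⁴
  web: d = -7.2857 cm → contributes +861.98 cm⁴
Total I = 1050.1 cm⁴.
Radius of gyration: k = √(I/A) = √(1050.1 / 63) = 4.0827 cm.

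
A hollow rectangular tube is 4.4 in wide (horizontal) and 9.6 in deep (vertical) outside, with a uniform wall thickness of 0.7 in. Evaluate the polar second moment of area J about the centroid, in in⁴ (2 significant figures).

J ≈ 240 in⁴

Treat the section as a set of non-overlapping primitives; coordinates are from the bounding-box lower-left.
Outer rectangle: 4.4 × 9.6, A = 42.24 in², y = 4.8 in, Ī = 324.4 in⁴.
Inner void (subtracted): 3 × 8.2, A = 24.6 in², y = 4.8 in, Ī = 137.8 in⁴.
By symmetry the centroid is at mid-height, ȳ = 4.8 in.
All pieces are centred on the centroidal x-axis, so I = ΣĪ (holes subtracted) = 186.6 in⁴.
Repeating about the centroidal y-axis gives I_y = 49.7 in⁴.
Polar second moment: J = I_x + I_y = 236.3 in⁴.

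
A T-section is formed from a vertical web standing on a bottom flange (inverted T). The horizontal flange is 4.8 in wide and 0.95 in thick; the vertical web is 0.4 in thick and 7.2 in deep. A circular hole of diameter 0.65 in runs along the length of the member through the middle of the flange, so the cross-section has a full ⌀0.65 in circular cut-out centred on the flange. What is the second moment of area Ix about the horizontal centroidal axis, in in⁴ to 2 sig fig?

Ix ≈ 41 in⁴

Decompose the section into non-overlapping parts with the origin at the bottom-left of its bounding rectangle.
Flange: 4.8 × 0.95, A = 4.56 in², y = 0.475 in, Ī = 0.343 in⁴.
Web: 0.4 × 7.2, A = 2.88 in², y = 4.55 in, Ī = 12.44 in⁴.
Hole (subtracted): ⌀0.65, A = 0.3318 in², y = 0.475 in, Ī = 0.008762 in⁴.
Centroid: ȳ = ΣA·y / ΣA = 2.126 in.
Transfer each piece to the horizontal centroidal axis using Ī + A·d² with d = y − 2.126:
  flange: d = -1.651 in → contributes +12.77 in⁴
  web: d = 2.424 in → contributes +29.36 in⁴
  hole: d = -1.651 in → contributes −0.9133 in⁴
Total I = 41.22 in⁴.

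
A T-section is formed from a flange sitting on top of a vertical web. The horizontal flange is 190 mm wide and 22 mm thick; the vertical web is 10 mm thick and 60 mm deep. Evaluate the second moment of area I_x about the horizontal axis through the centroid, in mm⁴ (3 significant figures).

Break the section into simple shapes (no overlaps), measuring from the bottom-left corner of the bounding box.
Flange: 190 × 22, A = 4 180 mm², y = 71 mm, Ī = 168 593 mm⁴.
Web: 10 × 60, A = 600 mm², y = 30 mm, Ī = 180 000 mm⁴.
Centroid: ȳ = ΣA·y / ΣA = 65.854 mm.
Transfer each piece to the horizontal axis through the centroid using Ī + A·d² with d = y − 65.854:
  flange: d = 5.1464 mm → contributes +279 304 mm⁴
  web: d = -35.854 mm → contributes +951 287 mm⁴
Total I = 1 230 591 mm⁴.

I_x ≈ 1.23 × 10⁶ mm⁴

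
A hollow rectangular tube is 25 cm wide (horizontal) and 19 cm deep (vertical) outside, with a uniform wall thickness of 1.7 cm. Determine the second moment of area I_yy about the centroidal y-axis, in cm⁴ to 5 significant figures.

Treat the section as a set of non-overlapping primitives; coordinates are from the bounding-box lower-left.
Outer rectangle: 25 × 19, A = 475 cm², x = 12.5 cm, Ī = 24739.58 cm⁴.
Inner void (subtracted): 21.6 × 15.6, A = 336.96 cm², x = 12.5 cm, Ī = 13 101 cm⁴.
By symmetry the centroid is at mid-width, x̄ = 12.5 cm.
All pieces are centred on the centroidal y-axis, so I = ΣĪ (holes subtracted) = 11638.58 cm⁴.

I_yy ≈ 1.1639 × 10⁴ cm⁴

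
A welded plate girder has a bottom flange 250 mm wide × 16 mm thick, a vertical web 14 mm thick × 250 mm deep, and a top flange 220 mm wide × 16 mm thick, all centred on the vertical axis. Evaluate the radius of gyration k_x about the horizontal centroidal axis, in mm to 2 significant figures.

k_x ≈ 120 mm

Treat the section as a set of non-overlapping primitives; coordinates are from the bounding-box lower-left.
Bottom plate: 250 × 16, A = 4 000 mm², y = 8 mm, Ī = 85 333 mm⁴.
Web plate: 14 × 250, A = 3 500 mm², y = 141 mm, Ī = 18 229 167 mm⁴.
Top plate: 220 × 16, A = 3 520 mm², y = 274 mm, Ī = 75 093 mm⁴.
Centroid: ȳ = ΣA·y / ΣA = 135.2 mm.
Transfer each piece to the horizontal centroidal axis using Ī + A·d² with d = y − 135.2:
  bottom plate: d = -127.2 mm → contributes +64 811 711 mm⁴
  web plate: d = 5.793 mm → contributes +18 346 627 mm⁴
  top plate: d = 138.8 mm → contributes +67 882 703 mm⁴
Total I = 151 041 042 mm⁴.
Radius of gyration: k = √(I/A) = √(151 041 042 / 11 020) = 117.1 mm.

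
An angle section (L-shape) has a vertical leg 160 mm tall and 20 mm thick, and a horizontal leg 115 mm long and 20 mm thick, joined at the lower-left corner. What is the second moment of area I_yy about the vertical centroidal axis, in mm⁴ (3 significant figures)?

Treat the section as a set of non-overlapping primitives; coordinates are from the bounding-box lower-left.
Vertical leg: 20 × 160, A = 3 200 mm², x = 10 mm, Ī = 106 667 mm⁴.
Horizontal leg (remainder): 95 × 20, A = 1 900 mm², x = 67.5 mm, Ī = 1 428 958 mm⁴.
Centroid: x̄ = ΣA·x / ΣA = 31.422 mm.
Transfer each piece to the vertical centroidal axis using Ī + A·d² with d = x − 31.422:
  vertical leg: d = -21.422 mm → contributes +1 575 094 mm⁴
  horizontal leg (remainder): d = 36.078 mm → contributes +3 902 099 mm⁴
Total I = 5 477 194 mm⁴.

I_yy ≈ 5.48 × 10⁶ mm⁴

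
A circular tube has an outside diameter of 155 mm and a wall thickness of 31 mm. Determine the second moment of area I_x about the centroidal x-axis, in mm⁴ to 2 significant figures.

Split into non-overlapping primitives; take the origin at the lower-left of the bounding box.
Outer circle: ⌀155, A = 18 869 mm², y = 77.5 mm, Ī = 28 333 269 mm⁴.
Bore (subtracted): ⌀93, A = 6 793 mm², y = 77.5 mm, Ī = 3 671 992 mm⁴.
By symmetry the centroid is at mid-height, ȳ = 77.5 mm.
All pieces are centred on the centroidal x-axis, so I = ΣĪ (holes subtracted) = 24 661 278 mm⁴.

I_x ≈ 2.5 × 10⁷ mm⁴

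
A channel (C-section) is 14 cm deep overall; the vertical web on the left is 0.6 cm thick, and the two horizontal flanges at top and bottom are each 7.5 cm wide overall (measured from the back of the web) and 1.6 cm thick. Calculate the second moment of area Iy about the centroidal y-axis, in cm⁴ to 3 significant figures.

Iy ≈ 173 cm⁴

Treat the section as a set of non-overlapping primitives; coordinates are from the bounding-box lower-left.
Web: 0.6 × 14, A = 8.4 cm², x = 0.3 cm, Ī = 0.252 cm⁴.
Top flange (beyond web): 6.9 × 1.6, A = 11.04 cm², x = 4.05 cm, Ī = 43.801 cm⁴.
Bottom flange (beyond web): 6.9 × 1.6, A = 11.04 cm², x = 4.05 cm, Ī = 43.801 cm⁴.
Centroid: x̄ = ΣA·x / ΣA = 3.0165 cm.
Transfer each piece to the centroidal y-axis using Ī + A·d² with d = x − 3.0165:
  web: d = -2.7165 cm → contributes +62.24 cm⁴
  top flange (beyond web): d = 1.0335 cm → contributes +55.592 cm⁴
  bottom flange (beyond web): d = 1.0335 cm → contributes +55.592 cm⁴
Total I = 173.43 cm⁴.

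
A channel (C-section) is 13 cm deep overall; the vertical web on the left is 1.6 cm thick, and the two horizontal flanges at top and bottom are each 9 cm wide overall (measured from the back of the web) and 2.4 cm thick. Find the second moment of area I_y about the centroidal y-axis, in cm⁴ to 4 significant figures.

Split into non-overlapping primitives; take the origin at the lower-left of the bounding box.
Web: 1.6 × 13, A = 20.8 cm², x = 0.8 cm, Ī = 4.43733 cm⁴.
Top flange (beyond web): 7.4 × 2.4, A = 17.76 cm², x = 5.3 cm, Ī = 81.0448 cm⁴.
Bottom flange (beyond web): 7.4 × 2.4, A = 17.76 cm², x = 5.3 cm, Ī = 81.0448 cm⁴.
Centroid: x̄ = ΣA·x / ΣA = 3.63807 cm.
Transfer each piece to the centroidal y-axis using Ī + A·d² with d = x − 3.63807:
  web: d = -2.83807 cm → contributes +171.974 cm⁴
  top flange (beyond web): d = 1.66193 cm → contributes +130.098 cm⁴
  bottom flange (beyond web): d = 1.66193 cm → contributes +130.098 cm⁴
Total I = 432.17 cm⁴.

I_y ≈ 432.2 cm⁴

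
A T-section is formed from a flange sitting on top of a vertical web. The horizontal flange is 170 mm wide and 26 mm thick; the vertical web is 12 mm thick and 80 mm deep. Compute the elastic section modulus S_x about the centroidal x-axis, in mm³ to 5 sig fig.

Decompose the section into non-overlapping parts with the origin at the bottom-left of its bounding rectangle.
Flange: 170 × 26, A = 4 420 mm², y = 93 mm, Ī = 248993.3 mm⁴.
Web: 12 × 80, A = 960 mm², y = 40 mm, Ī = 512 000 mm⁴.
Centroid: ȳ = ΣA·y / ΣA = 83.54275 mm.
Transfer each piece to the centroidal x-axis using Ī + A·d² with d = y − 83.54275:
  flange: d = 9.457249 mm → contributes +644316.2 mm⁴
  web: d = -43.54275 mm → contributes +2 332 132 mm⁴
Total I = 2 976 449 mm⁴.
Extreme fibre distance c = 83.54275 mm; S = I/c = 35627.85 mm³.

S_x ≈ 3.5628 × 10⁴ mm³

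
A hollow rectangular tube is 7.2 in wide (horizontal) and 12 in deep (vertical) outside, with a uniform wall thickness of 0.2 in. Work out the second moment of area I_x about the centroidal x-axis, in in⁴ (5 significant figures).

I_x ≈ 152.29 in⁴

Break the section into simple shapes (no overlaps), measuring from the bottom-left corner of the bounding box.
Outer rectangle: 7.2 × 12, A = 86.4 in², y = 6 in, Ī = 1036.8 in⁴.
Inner void (subtracted): 6.8 × 11.6, A = 78.88 in², y = 6 in, Ī = 884.5077 in⁴.
By symmetry the centroid is at mid-height, ȳ = 6 in.
All pieces are centred on the centroidal x-axis, so I = ΣĪ (holes subtracted) = 152.2923 in⁴.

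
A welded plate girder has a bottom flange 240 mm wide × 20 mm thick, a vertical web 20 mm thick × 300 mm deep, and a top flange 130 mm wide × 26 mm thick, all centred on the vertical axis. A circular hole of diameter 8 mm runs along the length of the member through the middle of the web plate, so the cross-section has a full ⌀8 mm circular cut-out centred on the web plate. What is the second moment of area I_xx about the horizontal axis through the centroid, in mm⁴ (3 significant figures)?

Break the section into simple shapes (no overlaps), measuring from the bottom-left corner of the bounding box.
Bottom plate: 240 × 20, A = 4 800 mm², y = 10 mm, Ī = 160 000 mm⁴.
Web plate: 20 × 300, A = 6 000 mm², y = 170 mm, Ī = 45 000 000 mm⁴.
Top plate: 130 × 26, A = 3 380 mm², y = 333 mm, Ī = 190 407 mm⁴.
Hole (subtracted): ⌀8, A = 50.265 mm², y = 170 mm, Ī = 201.06 mm⁴.
Centroid: ȳ = ΣA·y / ΣA = 154.64 mm.
Transfer each piece to the horizontal axis through the centroid using Ī + A·d² with d = y − 154.64:
  bottom plate: d = -144.64 mm → contributes +100 576 821 mm⁴
  web plate: d = 15.362 mm → contributes +46 415 933 mm⁴
  top plate: d = 178.36 mm → contributes +107 718 273 mm⁴
  hole: d = 15.362 mm → contributes −12 063 mm⁴
Total I = 254 698 965 mm⁴.

I_xx ≈ 2.55 × 10⁸ mm⁴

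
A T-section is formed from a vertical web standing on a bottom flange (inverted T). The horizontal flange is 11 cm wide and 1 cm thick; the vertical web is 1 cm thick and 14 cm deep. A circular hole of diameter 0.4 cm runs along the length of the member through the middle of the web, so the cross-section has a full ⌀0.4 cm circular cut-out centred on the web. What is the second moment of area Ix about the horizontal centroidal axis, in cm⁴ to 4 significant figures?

Split into non-overlapping primitives; take the origin at the lower-left of the bounding box.
Flange: 11 × 1, A = 11 cm², y = 0.5 cm, Ī = 0.916667 cm⁴.
Web: 1 × 14, A = 14 cm², y = 8 cm, Ī = 228.667 cm⁴.
Hole (subtracted): ⌀0.4, A = 0.125664 cm², y = 8 cm, Ī = 0.00125664 cm⁴.
Centroid: ȳ = ΣA·y / ΣA = 4.68333 cm.
Transfer each piece to the horizontal centroidal axis using Ī + A·d² with d = y − 4.68333:
  flange: d = -4.18333 cm → contributes +193.419 cm⁴
  web: d = 3.31667 cm → contributes +382.671 cm⁴
  hole: d = 3.31667 cm → contributes −1.3836 cm⁴
Total I = 574.707 cm⁴.

Ix ≈ 574.7 cm⁴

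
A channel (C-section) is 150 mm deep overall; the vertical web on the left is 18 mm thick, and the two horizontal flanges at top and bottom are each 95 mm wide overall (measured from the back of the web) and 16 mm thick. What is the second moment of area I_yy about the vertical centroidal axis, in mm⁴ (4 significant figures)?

Break the section into simple shapes (no overlaps), measuring from the bottom-left corner of the bounding box.
Web: 18 × 150, A = 2 700 mm², x = 9 mm, Ī = 72 900 mm⁴.
Top flange (beyond web): 77 × 16, A = 1 232 mm², x = 56.5 mm, Ī = 608 711 mm⁴.
Bottom flange (beyond web): 77 × 16, A = 1 232 mm², x = 56.5 mm, Ī = 608 711 mm⁴.
Centroid: x̄ = ΣA·x / ΣA = 31.6646 mm.
Transfer each piece to the vertical centroidal axis using Ī + A·d² with d = x − 31.6646:
  web: d = -22.6646 mm → contributes +1 459 847 mm⁴
  top flange (beyond web): d = 24.8354 mm → contributes +1 368 605 mm⁴
  bottom flange (beyond web): d = 24.8354 mm → contributes +1 368 605 mm⁴
Total I = 4 197 056 mm⁴.

I_yy ≈ 4.197 × 10⁶ mm⁴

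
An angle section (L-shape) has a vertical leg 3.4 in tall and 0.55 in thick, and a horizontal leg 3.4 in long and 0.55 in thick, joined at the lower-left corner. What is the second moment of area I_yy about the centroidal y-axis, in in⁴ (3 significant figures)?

I_yy ≈ 3.57 in⁴

Break the section into simple shapes (no overlaps), measuring from the bottom-left corner of the bounding box.
Vertical leg: 0.55 × 3.4, A = 1.87 in², x = 0.275 in, Ī = 0.04714 in⁴.
Horizontal leg (remainder): 2.85 × 0.55, A = 1.5675 in², x = 1.975 in, Ī = 1.061 in⁴.
Centroid: x̄ = ΣA·x / ΣA = 1.0502 in.
Transfer each piece to the centroidal y-axis using Ī + A·d² with d = x − 1.0502:
  vertical leg: d = -0.7752 in → contributes +1.1709 in⁴
  horizontal leg (remainder): d = 0.9248 in → contributes +2.4016 in⁴
Total I = 3.5725 in⁴.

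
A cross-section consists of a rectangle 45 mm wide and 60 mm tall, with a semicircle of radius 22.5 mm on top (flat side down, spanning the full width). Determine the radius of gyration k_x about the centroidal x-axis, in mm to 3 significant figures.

Break the section into simple shapes (no overlaps), measuring from the bottom-left corner of the bounding box.
Rectangular body: 45 × 60, A = 2 700 mm², y = 30 mm, Ī = 810 000 mm⁴.
Semicircular cap: semicircle r = 22.5, A = 795.22 mm², y = 69.549 mm, Ī = 28 130 mm⁴.
Centroid: ȳ = ΣA·y / ΣA = 38.998 mm.
Transfer each piece to the centroidal x-axis using Ī + A·d² with d = y − 38.998:
  rectangular body: d = -8.9981 mm → contributes +1 028 607 mm⁴
  semicircular cap: d = 30.551 mm → contributes +770 366 mm⁴
Total I = 1 798 972 mm⁴.
Radius of gyration: k = √(I/A) = √(1 798 972 / 3495.2) = 22.687 mm.

k_x ≈ 22.7 mm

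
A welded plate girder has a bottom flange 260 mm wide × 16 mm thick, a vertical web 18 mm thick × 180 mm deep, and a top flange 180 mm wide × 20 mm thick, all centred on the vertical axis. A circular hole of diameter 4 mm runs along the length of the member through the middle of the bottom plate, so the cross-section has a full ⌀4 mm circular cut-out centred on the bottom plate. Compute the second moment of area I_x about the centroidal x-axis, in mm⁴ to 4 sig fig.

I_x ≈ 8.459 × 10⁷ mm⁴

Break the section into simple shapes (no overlaps), measuring from the bottom-left corner of the bounding box.
Bottom plate: 260 × 16, A = 4 160 mm², y = 8 mm, Ī = 88746.7 mm⁴.
Web plate: 18 × 180, A = 3 240 mm², y = 106 mm, Ī = 8 748 000 mm⁴.
Top plate: 180 × 20, A = 3 600 mm², y = 206 mm, Ī = 120 000 mm⁴.
Hole (subtracted): ⌀4, A = 12.5664 mm², y = 8 mm, Ī = 12.5664 mm⁴.
Centroid: ȳ = ΣA·y / ΣA = 101.773 mm.
Transfer each piece to the centroidal x-axis using Ī + A·d² with d = y − 101.773:
  bottom plate: d = -93.7726 mm → contributes +36 668 861 mm⁴
  web plate: d = 4.22742 mm → contributes +8 805 902 mm⁴
  top plate: d = 104.227 mm → contributes +39 228 078 mm⁴
  hole: d = -93.7726 mm → contributes −110 512 mm⁴
Total I = 84 592 329 mm⁴.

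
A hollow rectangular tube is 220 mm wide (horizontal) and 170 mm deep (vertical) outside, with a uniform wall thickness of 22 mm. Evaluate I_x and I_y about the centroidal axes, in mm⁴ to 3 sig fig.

Decompose the section into non-overlapping parts with the origin at the bottom-left of its bounding rectangle.
Outer rectangle: 220 × 170, A = 37 400 mm², y = 85 mm, Ī = 90 071 667 mm⁴.
Inner void (subtracted): 176 × 126, A = 22 176 mm², y = 85 mm, Ī = 29 338 848 mm⁴.
By symmetry the centroid is at mid-height, ȳ = 85 mm.
All pieces are centred on the centroidal x-axis, so I = ΣĪ (holes subtracted) = 60 732 819 mm⁴.
Repeating about the centroidal y-axis gives I_y = 93 603 019 mm⁴.

I_x ≈ 6.07 × 10⁷ mm⁴, I_y ≈ 9.36 × 10⁷ mm⁴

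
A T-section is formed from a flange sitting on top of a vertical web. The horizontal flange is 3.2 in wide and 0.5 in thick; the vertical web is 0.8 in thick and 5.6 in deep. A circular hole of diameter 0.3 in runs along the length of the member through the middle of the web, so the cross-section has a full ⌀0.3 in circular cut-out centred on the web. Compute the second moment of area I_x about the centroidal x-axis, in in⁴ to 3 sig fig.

I_x ≈ 22.7 in⁴

Treat the section as a set of non-overlapping primitives; coordinates are from the bounding-box lower-left.
Flange: 3.2 × 0.5, A = 1.6 in², y = 5.85 in, Ī = 0.033333 in⁴.
Web: 0.8 × 5.6, A = 4.48 in², y = 2.8 in, Ī = 11.708 in⁴.
Hole (subtracted): ⌀0.3, A = 0.070686 in², y = 2.8 in, Ī = 0.00039761 in⁴.
Centroid: ȳ = ΣA·y / ΣA = 3.6121 in.
Transfer each piece to the centroidal x-axis using Ī + A·d² with d = y − 3.6121:
  flange: d = 2.2379 in → contributes +8.0466 in⁴
  web: d = -0.81207 in → contributes +14.662 in⁴
  hole: d = -0.81207 in → contributes −0.047012 in⁴
Total I = 22.662 in⁴.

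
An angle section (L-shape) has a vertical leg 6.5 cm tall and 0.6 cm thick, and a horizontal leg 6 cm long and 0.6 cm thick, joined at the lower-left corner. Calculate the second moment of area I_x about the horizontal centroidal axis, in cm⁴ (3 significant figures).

Break the section into simple shapes (no overlaps), measuring from the bottom-left corner of the bounding box.
Vertical leg: 0.6 × 6.5, A = 3.9 cm², y = 3.25 cm, Ī = 13.731 cm⁴.
Horizontal leg (remainder): 5.4 × 0.6, A = 3.24 cm², y = 0.3 cm, Ī = 0.0972 cm⁴.
Centroid: ȳ = ΣA·y / ΣA = 1.9113 cm.
Transfer each piece to the horizontal centroidal axis using Ī + A·d² with d = y − 1.9113:
  vertical leg: d = 1.3387 cm → contributes +20.72 cm⁴
  horizontal leg (remainder): d = -1.6113 cm → contributes +8.5096 cm⁴
Total I = 29.23 cm⁴.

I_x ≈ 29.2 cm⁴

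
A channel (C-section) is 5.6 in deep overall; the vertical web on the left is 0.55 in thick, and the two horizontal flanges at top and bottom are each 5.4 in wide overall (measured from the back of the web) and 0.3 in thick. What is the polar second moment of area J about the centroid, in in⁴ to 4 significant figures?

J ≈ 45.20 in⁴

Decompose the section into non-overlapping parts with the origin at the bottom-left of its bounding rectangle.
Web: 0.55 × 5.6, A = 3.08 in², y = 2.8 in, Ī = 8.04907 in⁴.
Top flange (beyond web): 4.85 × 0.3, A = 1.455 in², y = 5.45 in, Ī = 0.0109125 in⁴.
Bottom flange (beyond web): 4.85 × 0.3, A = 1.455 in², y = 0.15 in, Ī = 0.0109125 in⁴.
By symmetry the centroid is at mid-height, ȳ = 2.8 in.
Transfer each piece to the centroidal x-axis using Ī + A·d² with d = y − 2.8:
  web: d = 0 in → contributes +8.04907 in⁴
  top flange (beyond web): d = 2.65 in → contributes +10.2287 in⁴
  bottom flange (beyond web): d = -2.65 in → contributes +10.2287 in⁴
Total I = 28.5064 in⁴.
For the y-axis: x̄ = 1.58669 in.
Repeating about the centroidal y-axis gives I_y = 16.6898 in⁴.
Polar second moment: J = I_x + I_y = 45.1962 in⁴.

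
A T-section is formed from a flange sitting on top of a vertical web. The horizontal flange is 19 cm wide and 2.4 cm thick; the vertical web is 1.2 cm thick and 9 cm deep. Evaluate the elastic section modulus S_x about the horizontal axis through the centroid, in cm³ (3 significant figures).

S_x ≈ 41.6 cm³

Break the section into simple shapes (no overlaps), measuring from the bottom-left corner of the bounding box.
Flange: 19 × 2.4, A = 45.6 cm², y = 10.2 cm, Ī = 21.888 cm⁴.
Web: 1.2 × 9, A = 10.8 cm², y = 4.5 cm, Ī = 72.9 cm⁴.
Centroid: ȳ = ΣA·y / ΣA = 9.1085 cm.
Transfer each piece to the horizontal axis through the centroid using Ī + A·d² with d = y − 9.1085:
  flange: d = 1.0915 cm → contributes +76.214 cm⁴
  web: d = -4.6085 cm → contributes +302.27 cm⁴
Total I = 378.49 cm⁴.
Extreme fibre distance c = 9.1085 cm; S = I/c = 41.553 cm³.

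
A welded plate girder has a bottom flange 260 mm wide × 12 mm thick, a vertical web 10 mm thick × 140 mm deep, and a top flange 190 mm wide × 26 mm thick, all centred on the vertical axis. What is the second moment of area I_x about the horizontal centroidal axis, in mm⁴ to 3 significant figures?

I_x ≈ 5.15 × 10⁷ mm⁴

Break the section into simple shapes (no overlaps), measuring from the bottom-left corner of the bounding box.
Bottom plate: 260 × 12, A = 3 120 mm², y = 6 mm, Ī = 37 440 mm⁴.
Web plate: 10 × 140, A = 1 400 mm², y = 82 mm, Ī = 2 286 667 mm⁴.
Top plate: 190 × 26, A = 4 940 mm², y = 165 mm, Ī = 278 287 mm⁴.
Centroid: ȳ = ΣA·y / ΣA = 100.28 mm.
Transfer each piece to the horizontal centroidal axis using Ī + A·d² with d = y − 100.28:
  bottom plate: d = -94.277 mm → contributes +27 768 450 mm⁴
  web plate: d = -18.277 mm → contributes +2 754 333 mm⁴
  top plate: d = 64.723 mm → contributes +20 972 305 mm⁴
Total I = 51 495 088 mm⁴.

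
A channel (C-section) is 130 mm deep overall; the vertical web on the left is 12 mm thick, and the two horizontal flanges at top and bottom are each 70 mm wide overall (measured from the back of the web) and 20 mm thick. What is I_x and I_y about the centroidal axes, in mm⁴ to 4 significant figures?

I_x ≈ 9.292 × 10⁶ mm⁴, I_y ≈ 1.812 × 10⁶ mm⁴

Treat the section as a set of non-overlapping primitives; coordinates are from the bounding-box lower-left.
Web: 12 × 130, A = 1 560 mm², y = 65 mm, Ī = 2 197 000 mm⁴.
Top flange (beyond web): 58 × 20, A = 1 160 mm², y = 120 mm, Ī = 38666.7 mm⁴.
Bottom flange (beyond web): 58 × 20, A = 1 160 mm², y = 10 mm, Ī = 38666.7 mm⁴.
By symmetry the centroid is at mid-height, ȳ = 65 mm.
Transfer each piece to the centroidal x-axis using Ī + A·d² with d = y − 65:
  web: d = 0 mm → contributes +2 197 000 mm⁴
  top flange (beyond web): d = 55 mm → contributes +3 547 667 mm⁴
  bottom flange (beyond web): d = -55 mm → contributes +3 547 667 mm⁴
Total I = 9 292 333 mm⁴.
For the y-axis: x̄ = 26.9278 mm.
Repeating about the centroidal y-axis gives I_y = 1 811 753 mm⁴.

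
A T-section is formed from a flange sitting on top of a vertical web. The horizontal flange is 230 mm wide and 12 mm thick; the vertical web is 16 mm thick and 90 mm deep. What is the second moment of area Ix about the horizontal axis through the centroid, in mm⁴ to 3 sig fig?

Split into non-overlapping primitives; take the origin at the lower-left of the bounding box.
Flange: 230 × 12, A = 2 760 mm², y = 96 mm, Ī = 33 120 mm⁴.
Web: 16 × 90, A = 1 440 mm², y = 45 mm, Ī = 972 000 mm⁴.
Centroid: ȳ = ΣA·y / ΣA = 78.514 mm.
Transfer each piece to the horizontal axis through the centroid using Ī + A·d² with d = y − 78.514:
  flange: d = 17.486 mm → contributes +876 991 mm⁴
  web: d = -33.514 mm → contributes +2 589 419 mm⁴
Total I = 3 466 409 mm⁴.

Ix ≈ 3.47 × 10⁶ mm⁴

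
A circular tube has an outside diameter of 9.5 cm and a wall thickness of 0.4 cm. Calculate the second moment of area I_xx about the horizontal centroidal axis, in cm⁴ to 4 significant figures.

Break the section into simple shapes (no overlaps), measuring from the bottom-left corner of the bounding box.
Outer circle: ⌀9.5, A = 70.8822 cm², y = 4.75 cm, Ī = 399.82 cm⁴.
Bore (subtracted): ⌀8.7, A = 59.4468 cm², y = 4.75 cm, Ī = 281.22 cm⁴.
By symmetry the centroid is at mid-height, ȳ = 4.75 cm.
All pieces are centred on the horizontal centroidal axis, so I = ΣĪ (holes subtracted) = 118.599 cm⁴.

I_xx ≈ 118.6 cm⁴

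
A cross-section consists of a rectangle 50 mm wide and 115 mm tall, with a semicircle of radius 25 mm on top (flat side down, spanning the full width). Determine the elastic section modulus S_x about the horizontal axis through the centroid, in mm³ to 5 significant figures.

S_x ≈ 1.4152 × 10⁵ mm³

Decompose the section into non-overlapping parts with the origin at the bottom-left of its bounding rectangle.
Rectangular body: 50 × 115, A = 5 750 mm², y = 57.5 mm, Ī = 6 336 979 mm⁴.
Semicircular cap: semicircle r = 25, A = 981.7477 mm², y = 125.6103 mm, Ī = 42873.81 mm⁴.
Centroid: ȳ = ΣA·y / ΣA = 67.43311 mm.
Transfer each piece to the horizontal axis through the centroid using Ī + A·d² with d = y − 67.43311:
  rectangular body: d = -9.933105 mm → contributes +6 904 312 mm⁴
  semicircular cap: d = 58.17722 mm → contributes +3 365 687 mm⁴
Total I = 10 269 999 mm⁴.
Extreme fibre distance c = 72.56689 mm; S = I/c = 141524.6 mm³.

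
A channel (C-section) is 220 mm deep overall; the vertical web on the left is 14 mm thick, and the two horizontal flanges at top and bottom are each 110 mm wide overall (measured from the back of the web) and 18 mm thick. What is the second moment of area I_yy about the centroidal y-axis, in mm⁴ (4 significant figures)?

I_yy ≈ 7.631 × 10⁶ mm⁴

Decompose the section into non-overlapping parts with the origin at the bottom-left of its bounding rectangle.
Web: 14 × 220, A = 3 080 mm², x = 7 mm, Ī = 50306.7 mm⁴.
Top flange (beyond web): 96 × 18, A = 1 728 mm², x = 62 mm, Ī = 1 327 104 mm⁴.
Bottom flange (beyond web): 96 × 18, A = 1 728 mm², x = 62 mm, Ī = 1 327 104 mm⁴.
Centroid: x̄ = ΣA·x / ΣA = 36.082 mm.
Transfer each piece to the centroidal y-axis using Ī + A·d² with d = x − 36.082:
  web: d = -29.082 mm → contributes +2 655 257 mm⁴
  top flange (beyond web): d = 25.918 mm → contributes +2 487 875 mm⁴
  bottom flange (beyond web): d = 25.918 mm → contributes +2 487 875 mm⁴
Total I = 7 631 007 mm⁴.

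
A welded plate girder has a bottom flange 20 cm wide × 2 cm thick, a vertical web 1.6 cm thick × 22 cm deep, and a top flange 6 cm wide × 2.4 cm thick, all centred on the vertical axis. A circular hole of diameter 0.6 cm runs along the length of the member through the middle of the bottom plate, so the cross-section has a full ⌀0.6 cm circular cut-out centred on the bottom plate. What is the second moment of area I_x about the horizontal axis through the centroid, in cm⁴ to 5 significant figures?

Break the section into simple shapes (no overlaps), measuring from the bottom-left corner of the bounding box.
Bottom plate: 20 × 2, A = 40 cm², y = 1 cm, Ī = 13.33333 cm⁴.
Web plate: 1.6 × 22, A = 35.2 cm², y = 13 cm, Ī = 1419.733 cm⁴.
Top plate: 6 × 2.4, A = 14.4 cm², y = 25.2 cm, Ī = 6.912 cm⁴.
Hole (subtracted): ⌀0.6, A = 0.2827433 cm², y = 1 cm, Ī = 0.006361725 cm⁴.
Centroid: ȳ = ΣA·y / ΣA = 9.630807 cm.
Transfer each piece to the horizontal axis through the centroid using Ī + A·d² with d = y − 9.630807:
  bottom plate: d = -8.630807 cm → contributes +2992.966 cm⁴
  web plate: d = 3.369193 cm → contributes +1819.305 cm⁴
  top plate: d = 15.56919 cm → contributes +3497.469 cm⁴
  hole: d = -8.630807 cm → contributes −21.06815 cm⁴
Total I = 8288.672 cm⁴.

I_x ≈ 8288.7 cm⁴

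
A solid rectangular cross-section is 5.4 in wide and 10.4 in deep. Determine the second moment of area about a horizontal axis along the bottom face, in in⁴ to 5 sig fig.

I_base ≈ 2024.8 in⁴

The section: 5.4 × 10.4, A = 56.16 in², y = 5.2 in, Ī = 506.1888 in⁴.
Transfer it to the bottom edge using Ī + A·d² with d = y − 0:
  the section: d = 5.2 in → contributes +2024.755 in⁴
Total I = 2024.755 in⁴.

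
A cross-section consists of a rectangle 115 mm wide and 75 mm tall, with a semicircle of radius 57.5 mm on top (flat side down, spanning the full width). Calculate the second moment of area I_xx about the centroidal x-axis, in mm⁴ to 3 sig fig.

I_xx ≈ 1.77 × 10⁷ mm⁴

Break the section into simple shapes (no overlaps), measuring from the bottom-left corner of the bounding box.
Rectangular body: 115 × 75, A = 8 625 mm², y = 37.5 mm, Ī = 4 042 969 mm⁴.
Semicircular cap: semicircle r = 57.5, A = 5193.4 mm², y = 99.404 mm, Ī = 1 199 785 mm⁴.
Centroid: ȳ = ΣA·y / ΣA = 60.766 mm.
Transfer each piece to the centroidal x-axis using Ī + A·d² with d = y − 60.766:
  rectangular body: d = -23.266 mm → contributes +8 711 560 mm⁴
  semicircular cap: d = 38.638 mm → contributes +8 953 136 mm⁴
Total I = 17 664 696 mm⁴.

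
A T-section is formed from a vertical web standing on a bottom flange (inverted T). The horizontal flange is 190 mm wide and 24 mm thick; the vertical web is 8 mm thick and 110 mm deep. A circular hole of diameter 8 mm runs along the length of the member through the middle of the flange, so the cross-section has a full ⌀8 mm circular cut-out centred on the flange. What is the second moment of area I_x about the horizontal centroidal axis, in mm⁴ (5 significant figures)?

Break the section into simple shapes (no overlaps), measuring from the bottom-left corner of the bounding box.
Flange: 190 × 24, A = 4 560 mm², y = 12 mm, Ī = 218 880 mm⁴.
Web: 8 × 110, A = 880 mm², y = 79 mm, Ī = 887333.3 mm⁴.
Hole (subtracted): ⌀8, A = 50.26548 mm², y = 12 mm, Ī = 201.0619 mm⁴.
Centroid: ȳ = ΣA·y / ΣA = 22.93931 mm.
Transfer each piece to the horizontal centroidal axis using Ī + A·d² with d = y − 22.93931:
  flange: d = -10.93931 mm → contributes +764568.8 mm⁴
  web: d = 56.06069 mm → contributes +3 652 998 mm⁴
  hole: d = -10.93931 mm → contributes −6216.262 mm⁴
Total I = 4 411 350 mm⁴.

I_x ≈ 4.4114 × 10⁶ mm⁴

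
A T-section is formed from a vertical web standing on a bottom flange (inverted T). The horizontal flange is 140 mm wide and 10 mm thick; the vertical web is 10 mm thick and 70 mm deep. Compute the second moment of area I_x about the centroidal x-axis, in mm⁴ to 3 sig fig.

Treat the section as a set of non-overlapping primitives; coordinates are from the bounding-box lower-left.
Flange: 140 × 10, A = 1 400 mm², y = 5 mm, Ī = 11 667 mm⁴.
Web: 10 × 70, A = 700 mm², y = 45 mm, Ī = 285 833 mm⁴.
Centroid: ȳ = ΣA·y / ΣA = 18.333 mm.
Transfer each piece to the centroidal x-axis using Ī + A·d² with d = y − 18.333:
  flange: d = -13.333 mm → contributes +260 556 mm⁴
  web: d = 26.667 mm → contributes +783 611 mm⁴
Total I = 1 044 167 mm⁴.

I_x ≈ 1.04 × 10⁶ mm⁴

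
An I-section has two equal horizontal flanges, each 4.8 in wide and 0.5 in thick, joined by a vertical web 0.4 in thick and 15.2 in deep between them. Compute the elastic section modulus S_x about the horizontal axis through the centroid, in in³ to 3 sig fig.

S_x ≈ 51.0 in³

Split into non-overlapping primitives; take the origin at the lower-left of the bounding box.
Bottom flange: 4.8 × 0.5, A = 2.4 in², y = 0.25 in, Ī = 0.05 in⁴.
Web: 0.4 × 15.2, A = 6.08 in², y = 8.1 in, Ī = 117.06 in⁴.
Top flange: 4.8 × 0.5, A = 2.4 in², y = 15.95 in, Ī = 0.05 in⁴.
By symmetry the centroid is at mid-height, ȳ = 8.1 in.
Transfer each piece to the horizontal axis through the centroid using Ī + A·d² with d = y − 8.1:
  bottom flange: d = -7.85 in → contributes +147.94 in⁴
  web: d = 0 in → contributes +117.06 in⁴
  top flange: d = 7.85 in → contributes +147.94 in⁴
Total I = 412.95 in⁴.
Extreme fibre distance c = 8.1 in; S = I/c = 50.981 in³.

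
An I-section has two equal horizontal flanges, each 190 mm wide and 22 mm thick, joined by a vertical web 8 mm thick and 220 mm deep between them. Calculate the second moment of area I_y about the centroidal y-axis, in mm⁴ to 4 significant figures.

Treat the section as a set of non-overlapping primitives; coordinates are from the bounding-box lower-left.
Bottom flange: 190 × 22, A = 4 180 mm², x = 95 mm, Ī = 12 574 833 mm⁴.
Web: 8 × 220, A = 1 760 mm², x = 95 mm, Ī = 9386.67 mm⁴.
Top flange: 190 × 22, A = 4 180 mm², x = 95 mm, Ī = 12 574 833 mm⁴.
By symmetry the centroid is at mid-width, x̄ = 95 mm.
All pieces are centred on the centroidal y-axis, so I = ΣĪ = 25 159 053 mm⁴.

I_y ≈ 2.516 × 10⁷ mm⁴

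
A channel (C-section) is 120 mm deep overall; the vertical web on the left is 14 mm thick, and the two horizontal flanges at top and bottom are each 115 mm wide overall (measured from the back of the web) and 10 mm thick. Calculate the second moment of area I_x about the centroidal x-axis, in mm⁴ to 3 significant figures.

I_x ≈ 8.14 × 10⁶ mm⁴

Break the section into simple shapes (no overlaps), measuring from the bottom-left corner of the bounding box.
Web: 14 × 120, A = 1 680 mm², y = 60 mm, Ī = 2 016 000 mm⁴.
Top flange (beyond web): 101 × 10, A = 1 010 mm², y = 115 mm, Ī = 8416.7 mm⁴.
Bottom flange (beyond web): 101 × 10, A = 1 010 mm², y = 5 mm, Ī = 8416.7 mm⁴.
By symmetry the centroid is at mid-height, ȳ = 60 mm.
Transfer each piece to the centroidal x-axis using Ī + A·d² with d = y − 60:
  web: d = 0 mm → contributes +2 016 000 mm⁴
  top flange (beyond web): d = 55 mm → contributes +3 063 667 mm⁴
  bottom flange (beyond web): d = -55 mm → contributes +3 063 667 mm⁴
Total I = 8 143 333 mm⁴.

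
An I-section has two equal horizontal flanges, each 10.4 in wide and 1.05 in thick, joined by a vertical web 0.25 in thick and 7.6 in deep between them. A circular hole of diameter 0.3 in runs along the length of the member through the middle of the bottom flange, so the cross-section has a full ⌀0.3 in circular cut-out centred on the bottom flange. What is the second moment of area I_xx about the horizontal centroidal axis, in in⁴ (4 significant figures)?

I_xx ≈ 418.4 in⁴

Decompose the section into non-overlapping parts with the origin at the bottom-left of its bounding rectangle.
Bottom flange: 10.4 × 1.05, A = 10.92 in², y = 0.525 in, Ī = 1.00328 in⁴.
Web: 0.25 × 7.6, A = 1.9 in², y = 4.85 in, Ī = 9.14533 in⁴.
Top flange: 10.4 × 1.05, A = 10.92 in², y = 9.175 in, Ī = 1.00328 in⁴.
Hole (subtracted): ⌀0.3, A = 0.0706858 in², y = 0.525 in, Ī = 0.000397608 in⁴.
Centroid: ȳ = ΣA·y / ΣA = 4.86292 in.
Transfer each piece to the horizontal centroidal axis using Ī + A·d² with d = y − 4.86292:
  bottom flange: d = -4.33792 in → contributes +206.491 in⁴
  web: d = -0.0129161 in → contributes +9.14565 in⁴
  top flange: d = 4.31208 in → contributes +204.05 in⁴
  hole: d = -4.33792 in → contributes −1.33053 in⁴
Total I = 418.356 in⁴.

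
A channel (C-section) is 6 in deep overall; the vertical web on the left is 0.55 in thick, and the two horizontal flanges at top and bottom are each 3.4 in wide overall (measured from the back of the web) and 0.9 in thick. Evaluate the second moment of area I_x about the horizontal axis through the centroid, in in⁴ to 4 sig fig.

I_x ≈ 43.60 in⁴

Decompose the section into non-overlapping parts with the origin at the bottom-left of its bounding rectangle.
Web: 0.55 × 6, A = 3.3 in², y = 3 in, Ī = 9.9 in⁴.
Top flange (beyond web): 2.85 × 0.9, A = 2.565 in², y = 5.55 in, Ī = 0.173138 in⁴.
Bottom flange (beyond web): 2.85 × 0.9, A = 2.565 in², y = 0.45 in, Ī = 0.173138 in⁴.
By symmetry the centroid is at mid-height, ȳ = 3 in.
Transfer each piece to the horizontal axis through the centroid using Ī + A·d² with d = y − 3:
  web: d = 0 in → contributes +9.9 in⁴
  top flange (beyond web): d = 2.55 in → contributes +16.8521 in⁴
  bottom flange (beyond web): d = -2.55 in → contributes +16.8521 in⁴
Total I = 43.6041 in⁴.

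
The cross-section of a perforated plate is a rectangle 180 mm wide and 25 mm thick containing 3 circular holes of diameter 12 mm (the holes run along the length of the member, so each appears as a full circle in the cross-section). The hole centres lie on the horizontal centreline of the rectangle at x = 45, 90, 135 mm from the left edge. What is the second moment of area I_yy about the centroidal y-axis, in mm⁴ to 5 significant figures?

Treat the section as a set of non-overlapping primitives; coordinates are from the bounding-box lower-left.
Plate: 180 × 25, A = 4 500 mm², x = 90 mm, Ī = 12 150 000 mm⁴.
Hole 1 (subtracted): ⌀12, A = 113.0973 mm², x = 45 mm, Ī = 1017.876 mm⁴.
Hole 2 (subtracted): ⌀12, A = 113.0973 mm², x = 90 mm, Ī = 1017.876 mm⁴.
Hole 3 (subtracted): ⌀12, A = 113.0973 mm², x = 135 mm, Ī = 1017.876 mm⁴.
By symmetry the centroid is at mid-width, x̄ = 90 mm.
Transfer each piece to the centroidal y-axis using Ī + A·d² with d = x − 90:
  plate: d = 0 mm → contributes +12 150 000 mm⁴
  hole 1: d = -45 mm → contributes −230 040 mm⁴
  hole 2: d = 0 mm → contributes −1017.876 mm⁴
  hole 3: d = 45 mm → contributes −230 040 mm⁴
Total I = 11 688 902 mm⁴.

I_yy ≈ 1.1689 × 10⁷ mm⁴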